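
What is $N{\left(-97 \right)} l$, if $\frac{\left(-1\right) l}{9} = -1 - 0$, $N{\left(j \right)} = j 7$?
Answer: $-6111$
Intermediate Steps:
$N{\left(j \right)} = 7 j$
$l = 9$ ($l = - 9 \left(-1 - 0\right) = - 9 \left(-1 + 0\right) = \left(-9\right) \left(-1\right) = 9$)
$N{\left(-97 \right)} l = 7 \left(-97\right) 9 = \left(-679\right) 9 = -6111$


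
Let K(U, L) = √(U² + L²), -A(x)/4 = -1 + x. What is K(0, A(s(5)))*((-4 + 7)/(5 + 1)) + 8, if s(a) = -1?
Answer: 12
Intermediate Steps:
A(x) = 4 - 4*x (A(x) = -4*(-1 + x) = 4 - 4*x)
K(U, L) = √(L² + U²)
K(0, A(s(5)))*((-4 + 7)/(5 + 1)) + 8 = √((4 - 4*(-1))² + 0²)*((-4 + 7)/(5 + 1)) + 8 = √((4 + 4)² + 0)*(3/6) + 8 = √(8² + 0)*(3*(⅙)) + 8 = √(64 + 0)*(½) + 8 = √64*(½) + 8 = 8*(½) + 8 = 4 + 8 = 12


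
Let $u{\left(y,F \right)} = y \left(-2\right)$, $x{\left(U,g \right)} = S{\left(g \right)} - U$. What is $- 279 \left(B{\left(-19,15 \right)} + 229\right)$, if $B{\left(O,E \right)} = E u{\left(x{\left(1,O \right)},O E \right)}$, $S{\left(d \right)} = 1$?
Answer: $-63891$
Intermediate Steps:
$x{\left(U,g \right)} = 1 - U$
$u{\left(y,F \right)} = - 2 y$
$B{\left(O,E \right)} = 0$ ($B{\left(O,E \right)} = E \left(- 2 \left(1 - 1\right)\right) = E \left(\left(-2\right) 0\right) = E 0 = 0$)
$- 279 \left(B{\left(-19,15 \right)} + 229\right) = - 279 \left(0 + 229\right) = \left(-279\right) 229 = -63891$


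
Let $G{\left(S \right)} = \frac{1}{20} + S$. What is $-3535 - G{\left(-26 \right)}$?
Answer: $- \frac{70181}{20} \approx -3509.1$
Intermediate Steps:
$G{\left(S \right)} = \frac{1}{20} + S$
$-3535 - G{\left(-26 \right)} = -3535 - \left(\frac{1}{20} - 26\right) = -3535 - - \frac{519}{20} = -3535 + \frac{519}{20} = - \frac{70181}{20}$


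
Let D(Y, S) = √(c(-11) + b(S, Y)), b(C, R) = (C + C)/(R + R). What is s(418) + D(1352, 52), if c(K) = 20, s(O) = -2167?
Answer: -2167 + √13546/26 ≈ -2162.5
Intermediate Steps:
b(C, R) = C/R (b(C, R) = (2*C)/((2*R)) = (2*C)*(1/(2*R)) = C/R)
D(Y, S) = √(20 + S/Y)
s(418) + D(1352, 52) = -2167 + √(20 + 52/1352) = -2167 + √(20 + 52*(1/1352)) = -2167 + √(20 + 1/26) = -2167 + √(521/26) = -2167 + √13546/26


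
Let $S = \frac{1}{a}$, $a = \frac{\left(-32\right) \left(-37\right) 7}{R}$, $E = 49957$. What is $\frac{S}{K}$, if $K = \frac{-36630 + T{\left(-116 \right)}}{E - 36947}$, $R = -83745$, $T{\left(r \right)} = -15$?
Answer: $\frac{36317415}{10123792} \approx 3.5873$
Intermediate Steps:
$a = - \frac{8288}{83745}$ ($a = \frac{\left(-32\right) \left(-37\right) 7}{-83745} = 1184 \cdot 7 \left(- \frac{1}{83745}\right) = 8288 \left(- \frac{1}{83745}\right) = - \frac{8288}{83745} \approx -0.098967$)
$K = - \frac{7329}{2602}$ ($K = \frac{-36630 - 15}{49957 - 36947} = - \frac{36645}{13010} = \left(-36645\right) \frac{1}{13010} = - \frac{7329}{2602} \approx -2.8167$)
$S = - \frac{83745}{8288}$ ($S = \frac{1}{- \frac{8288}{83745}} = - \frac{83745}{8288} \approx -10.104$)
$\frac{S}{K} = - \frac{83745}{8288 \left(- \frac{7329}{2602}\right)} = \left(- \frac{83745}{8288}\right) \left(- \frac{2602}{7329}\right) = \frac{36317415}{10123792}$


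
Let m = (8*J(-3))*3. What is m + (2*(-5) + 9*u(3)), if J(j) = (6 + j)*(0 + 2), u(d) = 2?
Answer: 152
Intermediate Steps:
J(j) = 12 + 2*j (J(j) = (6 + j)*2 = 12 + 2*j)
m = 144 (m = (8*(12 + 2*(-3)))*3 = (8*(12 - 6))*3 = (8*6)*3 = 48*3 = 144)
m + (2*(-5) + 9*u(3)) = 144 + (2*(-5) + 9*2) = 144 + (-10 + 18) = 144 + 8 = 152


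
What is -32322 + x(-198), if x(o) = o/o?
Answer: -32321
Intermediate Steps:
x(o) = 1
-32322 + x(-198) = -32322 + 1 = -32321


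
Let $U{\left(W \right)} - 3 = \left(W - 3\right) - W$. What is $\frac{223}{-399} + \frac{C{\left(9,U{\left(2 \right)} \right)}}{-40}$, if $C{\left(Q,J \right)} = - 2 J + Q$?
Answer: $- \frac{12511}{15960} \approx -0.7839$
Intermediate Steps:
$U{\left(W \right)} = 0$ ($U{\left(W \right)} = 3 + \left(\left(W - 3\right) - W\right) = 3 + \left(\left(-3 + W\right) - W\right) = 3 - 3 = 0$)
$C{\left(Q,J \right)} = Q - 2 J$
$\frac{223}{-399} + \frac{C{\left(9,U{\left(2 \right)} \right)}}{-40} = \frac{223}{-399} + \frac{9 - 0}{-40} = 223 \left(- \frac{1}{399}\right) + \left(9 + 0\right) \left(- \frac{1}{40}\right) = - \frac{223}{399} + 9 \left(- \frac{1}{40}\right) = - \frac{223}{399} - \frac{9}{40} = - \frac{12511}{15960}$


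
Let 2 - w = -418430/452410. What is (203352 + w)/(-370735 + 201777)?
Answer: -9199980157/7643828878 ≈ -1.2036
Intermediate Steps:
w = 132325/45241 (w = 2 - (-418430)/452410 = 2 - 1*(-41843/45241) = 2 + 41843/45241 = 132325/45241 ≈ 2.9249)
(203352 + w)/(-370735 + 201777) = (203352 + 132325/45241)/(-370735 + 201777) = (9199980157/45241)/(-168958) = (9199980157/45241)*(-1/168958) = -9199980157/7643828878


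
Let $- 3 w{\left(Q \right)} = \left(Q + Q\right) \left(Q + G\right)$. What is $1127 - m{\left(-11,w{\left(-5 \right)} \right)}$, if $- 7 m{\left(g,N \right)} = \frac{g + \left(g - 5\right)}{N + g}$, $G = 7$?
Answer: $\frac{102638}{91} \approx 1127.9$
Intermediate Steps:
$w{\left(Q \right)} = - \frac{2 Q \left(7 + Q\right)}{3}$ ($w{\left(Q \right)} = - \frac{\left(Q + Q\right) \left(Q + 7\right)}{3} = - \frac{2 Q \left(7 + Q\right)}{3}$)
$m{\left(g,N \right)} = - \frac{-5 + 2 g}{7 \left(N + g\right)}$ ($m{\left(g,N \right)} = - \frac{\left(g + \left(g - 5\right)\right) \frac{1}{N + g}}{7} = - \frac{\left(g + \left(-5 + g\right)\right) \frac{1}{N + g}}{7} = - \frac{\left(-5 + 2 g\right) \frac{1}{N + g}}{7} = - \frac{\frac{1}{N + g} \left(-5 + 2 g\right)}{7} = - \frac{-5 + 2 g}{7 \left(N + g\right)}$)
$1127 - m{\left(-11,w{\left(-5 \right)} \right)} = 1127 - \frac{5 - -22}{7 \left(\left(- \frac{2}{3}\right) \left(-5\right) \left(7 - 5\right) - 11\right)} = 1127 - \frac{5 + 22}{7 \left(\left(- \frac{2}{3}\right) \left(-5\right) 2 - 11\right)} = 1127 - \frac{1}{7} \frac{1}{\frac{20}{3} - 11} \cdot 27 = 1127 - \frac{1}{7} \frac{1}{- \frac{13}{3}} \cdot 27 = 1127 - \frac{1}{7} \left(- \frac{3}{13}\right) 27 = 1127 - - \frac{81}{91} = 1127 + \frac{81}{91} = \frac{102638}{91}$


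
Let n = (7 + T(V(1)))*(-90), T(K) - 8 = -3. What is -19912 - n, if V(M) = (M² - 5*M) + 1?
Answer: -18832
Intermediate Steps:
V(M) = 1 + M² - 5*M
T(K) = 5 (T(K) = 8 - 3 = 5)
n = -1080 (n = (7 + 5)*(-90) = 12*(-90) = -1080)
-19912 - n = -19912 - 1*(-1080) = -19912 + 1080 = -18832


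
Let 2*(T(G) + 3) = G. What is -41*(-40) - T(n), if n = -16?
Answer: 1651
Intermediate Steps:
T(G) = -3 + G/2
-41*(-40) - T(n) = -41*(-40) - (-3 + (½)*(-16)) = 1640 - (-3 - 8) = 1640 - 1*(-11) = 1640 + 11 = 1651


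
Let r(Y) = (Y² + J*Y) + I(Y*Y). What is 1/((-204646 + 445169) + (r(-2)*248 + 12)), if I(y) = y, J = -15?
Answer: 1/249959 ≈ 4.0007e-6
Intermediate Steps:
r(Y) = -15*Y + 2*Y² (r(Y) = (Y² - 15*Y) + Y*Y = (Y² - 15*Y) + Y² = -15*Y + 2*Y²)
1/((-204646 + 445169) + (r(-2)*248 + 12)) = 1/((-204646 + 445169) + (-2*(-15 + 2*(-2))*248 + 12)) = 1/(240523 + (-2*(-15 - 4)*248 + 12)) = 1/(240523 + (-2*(-19)*248 + 12)) = 1/(240523 + (38*248 + 12)) = 1/(240523 + (9424 + 12)) = 1/(240523 + 9436) = 1/249959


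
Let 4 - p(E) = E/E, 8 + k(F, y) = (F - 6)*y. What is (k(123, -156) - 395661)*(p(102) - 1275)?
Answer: 526507512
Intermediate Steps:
k(F, y) = -8 + y*(-6 + F) (k(F, y) = -8 + (F - 6)*y = -8 + (-6 + F)*y = -8 + y*(-6 + F))
p(E) = 3 (p(E) = 4 - E/E = 4 - 1*1 = 4 - 1 = 3)
(k(123, -156) - 395661)*(p(102) - 1275) = ((-8 - 6*(-156) + 123*(-156)) - 395661)*(3 - 1275) = ((-8 + 936 - 19188) - 395661)*(-1272) = (-18260 - 395661)*(-1272) = -413921*(-1272) = 526507512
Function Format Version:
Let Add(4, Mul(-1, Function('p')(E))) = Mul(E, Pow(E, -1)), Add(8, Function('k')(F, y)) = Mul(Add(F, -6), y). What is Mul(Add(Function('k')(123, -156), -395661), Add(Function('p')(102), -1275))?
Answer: 526507512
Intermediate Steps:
Function('k')(F, y) = Add(-8, Mul(y, Add(-6, F))) (Function('k')(F, y) = Add(-8, Mul(Add(F, -6), y)) = Add(-8, Mul(Add(-6, F), y)) = Add(-8, Mul(y, Add(-6, F))))
Function('p')(E) = 3 (Function('p')(E) = Add(4, Mul(-1, Mul(E, Pow(E, -1)))) = Add(4, Mul(-1, 1)) = Add(4, -1) = 3)
Mul(Add(Function('k')(123, -156), -395661), Add(Function('p')(102), -1275)) = Mul(Add(Add(-8, Mul(-6, -156), Mul(123, -156)), -395661), Add(3, -1275)) = Mul(Add(Add(-8, 936, -19188), -395661), -1272) = Mul(Add(-18260, -395661), -1272) = Mul(-413921, -1272) = 526507512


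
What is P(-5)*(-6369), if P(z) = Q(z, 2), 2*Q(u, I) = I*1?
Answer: -6369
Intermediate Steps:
Q(u, I) = I/2 (Q(u, I) = (I*1)/2 = I/2)
P(z) = 1 (P(z) = (1/2)*2 = 1)
P(-5)*(-6369) = 1*(-6369) = -6369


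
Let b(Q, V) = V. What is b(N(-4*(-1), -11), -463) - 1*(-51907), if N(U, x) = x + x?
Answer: 51444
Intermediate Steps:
N(U, x) = 2*x
b(N(-4*(-1), -11), -463) - 1*(-51907) = -463 - 1*(-51907) = -463 + 51907 = 51444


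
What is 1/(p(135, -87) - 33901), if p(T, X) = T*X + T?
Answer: -1/45511 ≈ -2.1973e-5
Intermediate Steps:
p(T, X) = T + T*X
1/(p(135, -87) - 33901) = 1/(135*(1 - 87) - 33901) = 1/(135*(-86) - 33901) = 1/(-11610 - 33901) = 1/(-45511) = -1/45511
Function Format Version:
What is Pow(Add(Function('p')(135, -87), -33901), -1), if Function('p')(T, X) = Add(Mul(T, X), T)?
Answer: Rational(-1, 45511) ≈ -2.1973e-5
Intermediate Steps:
Function('p')(T, X) = Add(T, Mul(T, X))
Pow(Add(Function('p')(135, -87), -33901), -1) = Pow(Add(Mul(135, Add(1, -87)), -33901), -1) = Pow(Add(Mul(135, -86), -33901), -1) = Pow(Add(-11610, -33901), -1) = Pow(-45511, -1) = Rational(-1, 45511)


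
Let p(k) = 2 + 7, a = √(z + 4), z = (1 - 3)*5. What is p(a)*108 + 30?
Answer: 1002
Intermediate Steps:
z = -10 (z = -2*5 = -10)
a = I*√6 (a = √(-10 + 4) = √(-6) = I*√6 ≈ 2.4495*I)
p(k) = 9
p(a)*108 + 30 = 9*108 + 30 = 972 + 30 = 1002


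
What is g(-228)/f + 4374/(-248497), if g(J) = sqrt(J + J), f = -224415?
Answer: -4374/248497 - 2*I*sqrt(114)/224415 ≈ -0.017602 - 9.5155e-5*I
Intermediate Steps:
g(J) = sqrt(2)*sqrt(J) (g(J) = sqrt(2*J) = sqrt(2)*sqrt(J))
g(-228)/f + 4374/(-248497) = (sqrt(2)*sqrt(-228))/(-224415) + 4374/(-248497) = (sqrt(2)*(2*I*sqrt(57)))*(-1/224415) + 4374*(-1/248497) = (2*I*sqrt(114))*(-1/224415) - 4374/248497 = -2*I*sqrt(114)/224415 - 4374/248497 = -4374/248497 - 2*I*sqrt(114)/224415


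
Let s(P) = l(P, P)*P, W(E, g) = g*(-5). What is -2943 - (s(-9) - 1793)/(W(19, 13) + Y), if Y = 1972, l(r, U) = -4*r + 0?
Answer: -5610184/1907 ≈ -2941.9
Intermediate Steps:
l(r, U) = -4*r
W(E, g) = -5*g
s(P) = -4*P**2 (s(P) = (-4*P)*P = -4*P**2)
-2943 - (s(-9) - 1793)/(W(19, 13) + Y) = -2943 - (-4*(-9)**2 - 1793)/(-5*13 + 1972) = -2943 - (-4*81 - 1793)/(-65 + 1972) = -2943 - (-324 - 1793)/1907 = -2943 - (-2117)/1907 = -2943 - 1*(-2117/1907) = -2943 + 2117/1907 = -5610184/1907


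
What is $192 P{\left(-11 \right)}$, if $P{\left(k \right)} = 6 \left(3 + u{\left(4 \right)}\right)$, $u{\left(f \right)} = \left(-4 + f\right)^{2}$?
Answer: $3456$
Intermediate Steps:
$P{\left(k \right)} = 18$ ($P{\left(k \right)} = 6 \left(3 + \left(-4 + 4\right)^{2}\right) = 6 \left(3 + 0^{2}\right) = 6 \left(3 + 0\right) = 6 \cdot 3 = 18$)
$192 P{\left(-11 \right)} = 192 \cdot 18 = 3456$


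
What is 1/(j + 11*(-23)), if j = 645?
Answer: 1/392 ≈ 0.0025510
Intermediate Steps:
1/(j + 11*(-23)) = 1/(645 + 11*(-23)) = 1/(645 - 253) = 1/392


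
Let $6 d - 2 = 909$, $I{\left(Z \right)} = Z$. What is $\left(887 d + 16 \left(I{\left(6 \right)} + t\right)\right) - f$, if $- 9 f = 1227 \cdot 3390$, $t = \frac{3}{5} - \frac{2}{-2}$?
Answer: $\frac{17909033}{30} \approx 5.9697 \cdot 10^{5}$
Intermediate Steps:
$t = \frac{8}{5}$ ($t = 3 \cdot \frac{1}{5} - -1 = \frac{3}{5} + 1 = \frac{8}{5} \approx 1.6$)
$f = -462170$ ($f = - \frac{1227 \cdot 3390}{9} = \left(- \frac{1}{9}\right) 4159530 = -462170$)
$d = \frac{911}{6}$ ($d = \frac{1}{3} + \frac{1}{6} \cdot 909 = \frac{1}{3} + \frac{303}{2} = \frac{911}{6} \approx 151.83$)
$\left(887 d + 16 \left(I{\left(6 \right)} + t\right)\right) - f = \left(887 \cdot \frac{911}{6} + 16 \left(6 + \frac{8}{5}\right)\right) - -462170 = \left(\frac{808057}{6} + 16 \cdot \frac{38}{5}\right) + 462170 = \left(\frac{808057}{6} + \frac{608}{5}\right) + 462170 = \frac{4043933}{30} + 462170 = \frac{17909033}{30}$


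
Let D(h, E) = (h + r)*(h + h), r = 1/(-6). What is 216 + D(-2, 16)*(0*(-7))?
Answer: 216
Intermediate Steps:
r = -⅙ ≈ -0.16667
D(h, E) = 2*h*(-⅙ + h) (D(h, E) = (h - ⅙)*(h + h) = (-⅙ + h)*(2*h) = 2*h*(-⅙ + h))
216 + D(-2, 16)*(0*(-7)) = 216 + ((⅓)*(-2)*(-1 + 6*(-2)))*(0*(-7)) = 216 + ((⅓)*(-2)*(-1 - 12))*0 = 216 + ((⅓)*(-2)*(-13))*0 = 216 + (26/3)*0 = 216 + 0 = 216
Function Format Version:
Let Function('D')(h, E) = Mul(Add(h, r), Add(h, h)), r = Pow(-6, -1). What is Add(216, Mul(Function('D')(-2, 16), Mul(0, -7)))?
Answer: 216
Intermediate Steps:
r = Rational(-1, 6) ≈ -0.16667
Function('D')(h, E) = Mul(2, h, Add(Rational(-1, 6), h)) (Function('D')(h, E) = Mul(Add(h, Rational(-1, 6)), Add(h, h)) = Mul(Add(Rational(-1, 6), h), Mul(2, h)) = Mul(2, h, Add(Rational(-1, 6), h)))
Add(216, Mul(Function('D')(-2, 16), Mul(0, -7))) = Add(216, Mul(Mul(Rational(1, 3), -2, Add(-1, Mul(6, -2))), Mul(0, -7))) = Add(216, Mul(Mul(Rational(1, 3), -2, Add(-1, -12)), 0)) = Add(216, Mul(Mul(Rational(1, 3), -2, -13), 0)) = Add(216, Mul(Rational(26, 3), 0)) = Add(216, 0) = 216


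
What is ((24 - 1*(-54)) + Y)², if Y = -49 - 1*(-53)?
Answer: 6724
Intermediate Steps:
Y = 4 (Y = -49 + 53 = 4)
((24 - 1*(-54)) + Y)² = ((24 - 1*(-54)) + 4)² = ((24 + 54) + 4)² = (78 + 4)² = 82² = 6724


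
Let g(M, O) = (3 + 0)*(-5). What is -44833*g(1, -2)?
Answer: 672495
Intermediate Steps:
g(M, O) = -15 (g(M, O) = 3*(-5) = -15)
-44833*g(1, -2) = -44833*(-15) = 672495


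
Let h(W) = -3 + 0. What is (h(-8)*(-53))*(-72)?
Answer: -11448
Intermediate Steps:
h(W) = -3
(h(-8)*(-53))*(-72) = -3*(-53)*(-72) = 159*(-72) = -11448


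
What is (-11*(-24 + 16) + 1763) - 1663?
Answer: 188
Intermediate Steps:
(-11*(-24 + 16) + 1763) - 1663 = (-11*(-8) + 1763) - 1663 = (88 + 1763) - 1663 = 1851 - 1663 = 188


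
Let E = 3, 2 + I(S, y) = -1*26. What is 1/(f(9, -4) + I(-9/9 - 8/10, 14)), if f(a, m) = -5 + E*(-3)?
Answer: -1/42 ≈ -0.023810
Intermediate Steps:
I(S, y) = -28 (I(S, y) = -2 - 1*26 = -2 - 26 = -28)
f(a, m) = -14 (f(a, m) = -5 + 3*(-3) = -5 - 9 = -14)
1/(f(9, -4) + I(-9/9 - 8/10, 14)) = 1/(-14 - 28) = 1/(-42) = -1/42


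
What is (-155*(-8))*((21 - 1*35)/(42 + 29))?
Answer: -17360/71 ≈ -244.51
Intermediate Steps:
(-155*(-8))*((21 - 1*35)/(42 + 29)) = (-31*(-40))*((21 - 35)/71) = 1240*(-14*1/71) = 1240*(-14/71) = -17360/71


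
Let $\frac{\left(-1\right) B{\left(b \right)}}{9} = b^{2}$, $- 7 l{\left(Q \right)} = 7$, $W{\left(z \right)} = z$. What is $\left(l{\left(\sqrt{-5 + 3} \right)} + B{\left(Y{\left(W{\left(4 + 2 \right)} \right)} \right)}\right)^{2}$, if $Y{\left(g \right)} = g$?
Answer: $105625$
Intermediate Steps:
$l{\left(Q \right)} = -1$ ($l{\left(Q \right)} = \left(- \frac{1}{7}\right) 7 = -1$)
$B{\left(b \right)} = - 9 b^{2}$
$\left(l{\left(\sqrt{-5 + 3} \right)} + B{\left(Y{\left(W{\left(4 + 2 \right)} \right)} \right)}\right)^{2} = \left(-1 - 9 \left(4 + 2\right)^{2}\right)^{2} = \left(-1 - 9 \cdot 6^{2}\right)^{2} = \left(-1 - 324\right)^{2} = \left(-325\right)^{2} = 105625$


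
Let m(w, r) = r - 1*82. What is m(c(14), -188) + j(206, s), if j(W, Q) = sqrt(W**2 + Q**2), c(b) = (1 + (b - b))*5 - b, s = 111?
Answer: -270 + sqrt(54757) ≈ -35.998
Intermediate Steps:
c(b) = 5 - b (c(b) = (1 + 0)*5 - b = 1*5 - b = 5 - b)
j(W, Q) = sqrt(Q**2 + W**2)
m(w, r) = -82 + r (m(w, r) = r - 82 = -82 + r)
m(c(14), -188) + j(206, s) = (-82 - 188) + sqrt(111**2 + 206**2) = -270 + sqrt(12321 + 42436) = -270 + sqrt(54757)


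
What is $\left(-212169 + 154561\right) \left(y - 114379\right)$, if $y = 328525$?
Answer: $-12336522768$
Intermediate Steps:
$\left(-212169 + 154561\right) \left(y - 114379\right) = \left(-212169 + 154561\right) \left(328525 - 114379\right) = \left(-57608\right) 214146 = -12336522768$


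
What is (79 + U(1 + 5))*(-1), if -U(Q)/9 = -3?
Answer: -106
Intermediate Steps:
U(Q) = 27 (U(Q) = -9*(-3) = 27)
(79 + U(1 + 5))*(-1) = (79 + 27)*(-1) = 106*(-1) = -106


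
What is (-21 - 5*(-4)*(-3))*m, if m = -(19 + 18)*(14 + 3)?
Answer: 50949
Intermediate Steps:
m = -629 (m = -37*17 = -1*629 = -629)
(-21 - 5*(-4)*(-3))*m = (-21 - 5*(-4)*(-3))*(-629) = (-21 + 20*(-3))*(-629) = (-21 - 60)*(-629) = -81*(-629) = 50949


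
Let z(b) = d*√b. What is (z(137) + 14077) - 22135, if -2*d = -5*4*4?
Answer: -8058 + 40*√137 ≈ -7589.8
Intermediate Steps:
d = 40 (d = -(-5*4)*4/2 = -(-10)*4 = -½*(-80) = 40)
z(b) = 40*√b
(z(137) + 14077) - 22135 = (40*√137 + 14077) - 22135 = (14077 + 40*√137) - 22135 = -8058 + 40*√137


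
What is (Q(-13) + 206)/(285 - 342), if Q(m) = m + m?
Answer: -60/19 ≈ -3.1579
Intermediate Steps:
Q(m) = 2*m
(Q(-13) + 206)/(285 - 342) = (2*(-13) + 206)/(285 - 342) = (-26 + 206)/(-57) = 180*(-1/57) = -60/19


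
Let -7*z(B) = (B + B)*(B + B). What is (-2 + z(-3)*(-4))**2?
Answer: 16900/49 ≈ 344.90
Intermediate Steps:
z(B) = -4*B**2/7 (z(B) = -(B + B)*(B + B)/7 = -2*B*2*B/7 = -4*B**2/7)
(-2 + z(-3)*(-4))**2 = (-2 - 4/7*(-3)**2*(-4))**2 = (-2 - 4/7*9*(-4))**2 = (-2 - 36/7*(-4))**2 = (-2 + 144/7)**2 = (130/7)**2 = 16900/49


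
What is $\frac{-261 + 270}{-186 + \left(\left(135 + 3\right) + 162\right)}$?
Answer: $\frac{3}{38} \approx 0.078947$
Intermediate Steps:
$\frac{-261 + 270}{-186 + \left(\left(135 + 3\right) + 162\right)} = \frac{9}{-186 + \left(138 + 162\right)} = \frac{9}{-186 + 300} = \frac{9}{114} = 9 \cdot \frac{1}{114} = \frac{3}{38}$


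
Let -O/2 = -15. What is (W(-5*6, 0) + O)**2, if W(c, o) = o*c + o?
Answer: 900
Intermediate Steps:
W(c, o) = o + c*o (W(c, o) = c*o + o = o + c*o)
O = 30 (O = -2*(-15) = 30)
(W(-5*6, 0) + O)**2 = (0*(1 - 5*6) + 30)**2 = (0*(1 - 30) + 30)**2 = (0*(-29) + 30)**2 = (0 + 30)**2 = 30**2 = 900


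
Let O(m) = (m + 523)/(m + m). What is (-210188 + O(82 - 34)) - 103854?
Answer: -30147461/96 ≈ -3.1404e+5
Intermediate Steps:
O(m) = (523 + m)/(2*m) (O(m) = (523 + m)/((2*m)) = (523 + m)*(1/(2*m)) = (523 + m)/(2*m))
(-210188 + O(82 - 34)) - 103854 = (-210188 + (523 + (82 - 34))/(2*(82 - 34))) - 103854 = (-210188 + (½)*(523 + 48)/48) - 103854 = (-210188 + (½)*(1/48)*571) - 103854 = (-210188 + 571/96) - 103854 = -20177477/96 - 103854 = -30147461/96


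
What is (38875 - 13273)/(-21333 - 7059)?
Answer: -4267/4732 ≈ -0.90173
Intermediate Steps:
(38875 - 13273)/(-21333 - 7059) = 25602/(-28392) = 25602*(-1/28392) = -4267/4732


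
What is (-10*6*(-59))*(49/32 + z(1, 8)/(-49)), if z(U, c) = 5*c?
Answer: 992085/392 ≈ 2530.8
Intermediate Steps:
(-10*6*(-59))*(49/32 + z(1, 8)/(-49)) = (-10*6*(-59))*(49/32 + (5*8)/(-49)) = (-60*(-59))*(49*(1/32) + 40*(-1/49)) = 3540*(49/32 - 40/49) = 3540*(1121/1568) = 992085/392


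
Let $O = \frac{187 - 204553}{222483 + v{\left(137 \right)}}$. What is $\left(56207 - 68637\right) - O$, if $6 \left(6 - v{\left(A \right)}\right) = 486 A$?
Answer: $- \frac{437899699}{35232} \approx -12429.0$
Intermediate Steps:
$v{\left(A \right)} = 6 - 81 A$ ($v{\left(A \right)} = 6 - \frac{486 A}{6} = 6 - 81 A$)
$O = - \frac{34061}{35232}$ ($O = \frac{187 - 204553}{222483 + \left(6 - 11097\right)} = - \frac{204366}{222483 + \left(6 - 11097\right)} = - \frac{204366}{222483 - 11091} = - \frac{204366}{211392} = \left(-204366\right) \frac{1}{211392} = - \frac{34061}{35232} \approx -0.96676$)
$\left(56207 - 68637\right) - O = \left(56207 - 68637\right) - - \frac{34061}{35232} = \left(56207 - 68637\right) + \frac{34061}{35232} = -12430 + \frac{34061}{35232} = - \frac{437899699}{35232}$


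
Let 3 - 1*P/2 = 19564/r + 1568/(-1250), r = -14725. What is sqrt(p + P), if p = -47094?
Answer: 26*I*sqrt(15101723222)/14725 ≈ 216.99*I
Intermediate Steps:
P = 4110502/368125 (P = 6 - 2*(19564/(-14725) + 1568/(-1250)) = 6 - 2*(19564*(-1/14725) + 1568*(-1/1250)) = 6 - 2*(-19564/14725 - 784/625) = 6 - 2*(-950876/368125) = 6 + 1901752/368125 = 4110502/368125 ≈ 11.166)
sqrt(p + P) = sqrt(-47094 + 4110502/368125) = sqrt(-17332368248/368125) = 26*I*sqrt(15101723222)/14725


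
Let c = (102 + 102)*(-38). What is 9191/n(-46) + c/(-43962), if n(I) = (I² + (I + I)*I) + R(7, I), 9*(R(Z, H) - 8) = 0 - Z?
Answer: 5714123/3521701 ≈ 1.6225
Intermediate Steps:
R(Z, H) = 8 - Z/9 (R(Z, H) = 8 + (0 - Z)/9 = 8 + (-Z)/9 = 8 - Z/9)
c = -7752 (c = 204*(-38) = -7752)
n(I) = 65/9 + 3*I² (n(I) = (I² + (I + I)*I) + (8 - ⅑*7) = (I² + (2*I)*I) + (8 - 7/9) = (I² + 2*I²) + 65/9 = 3*I² + 65/9 = 65/9 + 3*I²)
9191/n(-46) + c/(-43962) = 9191/(65/9 + 3*(-46)²) - 7752/(-43962) = 9191/(65/9 + 3*2116) - 7752*(-1/43962) = 9191/(65/9 + 6348) + 76/431 = 9191/(57197/9) + 76/431 = 9191*(9/57197) + 76/431 = 11817/8171 + 76/431 = 5714123/3521701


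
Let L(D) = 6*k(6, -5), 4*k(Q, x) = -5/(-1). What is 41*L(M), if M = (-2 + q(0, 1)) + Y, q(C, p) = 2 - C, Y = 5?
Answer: 615/2 ≈ 307.50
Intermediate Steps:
k(Q, x) = 5/4 (k(Q, x) = (-5/(-1))/4 = (-5*(-1))/4 = (1/4)*5 = 5/4)
M = 5 (M = (-2 + (2 - 1*0)) + 5 = (-2 + (2 + 0)) + 5 = (-2 + 2) + 5 = 0 + 5 = 5)
L(D) = 15/2 (L(D) = 6*(5/4) = 15/2)
41*L(M) = 41*(15/2) = 615/2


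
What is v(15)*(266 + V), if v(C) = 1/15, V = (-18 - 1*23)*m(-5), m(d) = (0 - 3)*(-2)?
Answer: 4/3 ≈ 1.3333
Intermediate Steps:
m(d) = 6 (m(d) = -3*(-2) = 6)
V = -246 (V = (-18 - 1*23)*6 = (-18 - 23)*6 = -41*6 = -246)
v(C) = 1/15
v(15)*(266 + V) = (266 - 246)/15 = (1/15)*20 = 4/3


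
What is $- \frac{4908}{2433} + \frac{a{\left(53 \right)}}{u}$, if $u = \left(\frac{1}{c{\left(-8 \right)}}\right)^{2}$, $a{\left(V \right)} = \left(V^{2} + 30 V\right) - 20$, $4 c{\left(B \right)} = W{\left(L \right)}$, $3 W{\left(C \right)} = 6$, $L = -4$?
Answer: $\frac{3544825}{3244} \approx 1092.7$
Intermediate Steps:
$W{\left(C \right)} = 2$ ($W{\left(C \right)} = \frac{1}{3} \cdot 6 = 2$)
$c{\left(B \right)} = \frac{1}{2}$ ($c{\left(B \right)} = \frac{1}{4} \cdot 2 = \frac{1}{2}$)
$a{\left(V \right)} = -20 + V^{2} + 30 V$
$u = 4$ ($u = \left(\frac{1}{\frac{1}{2}}\right)^{2} = 2^{2} = 4$)
$- \frac{4908}{2433} + \frac{a{\left(53 \right)}}{u} = - \frac{4908}{2433} + \frac{-20 + 53^{2} + 30 \cdot 53}{4} = \left(-4908\right) \frac{1}{2433} + \left(-20 + 2809 + 1590\right) \frac{1}{4} = - \frac{1636}{811} + 4379 \cdot \frac{1}{4} = - \frac{1636}{811} + \frac{4379}{4} = \frac{3544825}{3244}$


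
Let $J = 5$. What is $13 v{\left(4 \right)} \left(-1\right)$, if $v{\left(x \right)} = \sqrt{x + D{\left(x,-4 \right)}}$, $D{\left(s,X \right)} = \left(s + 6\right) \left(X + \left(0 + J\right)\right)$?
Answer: $- 13 \sqrt{14} \approx -48.642$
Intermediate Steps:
$D{\left(s,X \right)} = \left(5 + X\right) \left(6 + s\right)$ ($D{\left(s,X \right)} = \left(s + 6\right) \left(X + \left(0 + 5\right)\right) = \left(6 + s\right) \left(X + 5\right) = \left(6 + s\right) \left(5 + X\right) = \left(5 + X\right) \left(6 + s\right)$)
$v{\left(x \right)} = \sqrt{6 + 2 x}$ ($v{\left(x \right)} = \sqrt{x + \left(30 + 5 x + 6 \left(-4\right) - 4 x\right)} = \sqrt{x + \left(30 + 5 x - 24 - 4 x\right)} = \sqrt{x + \left(6 + x\right)} = \sqrt{6 + 2 x}$)
$13 v{\left(4 \right)} \left(-1\right) = 13 \sqrt{6 + 2 \cdot 4} \left(-1\right) = 13 \sqrt{6 + 8} \left(-1\right) = 13 \sqrt{14} \left(-1\right) = - 13 \sqrt{14}$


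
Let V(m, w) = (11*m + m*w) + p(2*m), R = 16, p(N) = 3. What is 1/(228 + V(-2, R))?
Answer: 1/177 ≈ 0.0056497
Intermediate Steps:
V(m, w) = 3 + 11*m + m*w (V(m, w) = (11*m + m*w) + 3 = 3 + 11*m + m*w)
1/(228 + V(-2, R)) = 1/(228 + (3 + 11*(-2) - 2*16)) = 1/(228 + (3 - 22 - 32)) = 1/(228 - 51) = 1/177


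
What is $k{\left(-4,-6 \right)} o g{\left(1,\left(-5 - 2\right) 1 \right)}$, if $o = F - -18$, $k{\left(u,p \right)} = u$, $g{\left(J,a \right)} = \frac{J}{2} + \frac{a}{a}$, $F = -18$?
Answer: $0$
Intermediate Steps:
$g{\left(J,a \right)} = 1 + \frac{J}{2}$ ($g{\left(J,a \right)} = J \frac{1}{2} + 1 = \frac{J}{2} + 1 = 1 + \frac{J}{2}$)
$o = 0$ ($o = -18 - -18 = -18 + 18 = 0$)
$k{\left(-4,-6 \right)} o g{\left(1,\left(-5 - 2\right) 1 \right)} = \left(-4\right) 0 \left(1 + \frac{1}{2} \cdot 1\right) = 0 \left(1 + \frac{1}{2}\right) = 0 \cdot \frac{3}{2} = 0$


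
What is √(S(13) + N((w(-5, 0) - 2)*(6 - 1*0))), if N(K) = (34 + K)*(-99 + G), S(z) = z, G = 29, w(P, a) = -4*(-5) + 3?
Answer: 3*I*√1243 ≈ 105.77*I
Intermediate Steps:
w(P, a) = 23 (w(P, a) = 20 + 3 = 23)
N(K) = -2380 - 70*K (N(K) = (34 + K)*(-99 + 29) = (34 + K)*(-70) = -2380 - 70*K)
√(S(13) + N((w(-5, 0) - 2)*(6 - 1*0))) = √(13 + (-2380 - 70*(23 - 2)*(6 - 1*0))) = √(13 + (-2380 - 1470*(6 + 0))) = √(13 + (-2380 - 1470*6)) = √(13 + (-2380 - 70*126)) = √(13 + (-2380 - 8820)) = √(13 - 11200) = √(-11187) = 3*I*√1243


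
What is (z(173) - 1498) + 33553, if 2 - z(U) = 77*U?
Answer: 18736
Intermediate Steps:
z(U) = 2 - 77*U
(z(173) - 1498) + 33553 = ((2 - 77*173) - 1498) + 33553 = ((2 - 13321) - 1498) + 33553 = (-13319 - 1498) + 33553 = -14817 + 33553 = 18736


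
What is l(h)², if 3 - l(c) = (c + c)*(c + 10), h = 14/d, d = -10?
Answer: 458329/625 ≈ 733.33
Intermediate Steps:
h = -7/5 (h = 14/(-10) = 14*(-⅒) = -7/5 ≈ -1.4000)
l(c) = 3 - 2*c*(10 + c) (l(c) = 3 - (c + c)*(c + 10) = 3 - 2*c*(10 + c))
l(h)² = (3 - 20*(-7/5) - 2*(-7/5)²)² = (3 + 28 - 2*49/25)² = (3 + 28 - 98/25)² = (677/25)² = 458329/625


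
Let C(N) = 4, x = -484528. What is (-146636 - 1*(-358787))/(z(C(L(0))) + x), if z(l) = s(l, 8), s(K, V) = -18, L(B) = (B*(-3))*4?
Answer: -212151/484546 ≈ -0.43783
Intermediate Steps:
L(B) = -12*B (L(B) = -3*B*4 = -12*B)
z(l) = -18
(-146636 - 1*(-358787))/(z(C(L(0))) + x) = (-146636 - 1*(-358787))/(-18 - 484528) = (-146636 + 358787)/(-484546) = 212151*(-1/484546) = -212151/484546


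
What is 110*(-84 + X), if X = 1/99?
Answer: -83150/9 ≈ -9238.9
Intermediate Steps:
X = 1/99 ≈ 0.010101
110*(-84 + X) = 110*(-84 + 1/99) = 110*(-8315/99) = -83150/9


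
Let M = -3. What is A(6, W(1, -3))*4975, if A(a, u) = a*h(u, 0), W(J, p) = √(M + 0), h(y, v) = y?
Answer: 29850*I*√3 ≈ 51702.0*I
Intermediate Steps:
W(J, p) = I*√3 (W(J, p) = √(-3 + 0) = √(-3) = I*√3)
A(a, u) = a*u
A(6, W(1, -3))*4975 = (6*(I*√3))*4975 = (6*I*√3)*4975 = 29850*I*√3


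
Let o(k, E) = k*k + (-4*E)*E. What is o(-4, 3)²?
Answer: 400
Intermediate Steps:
o(k, E) = k² - 4*E²
o(-4, 3)² = ((-4)² - 4*3²)² = (16 - 4*9)² = (16 - 36)² = (-20)² = 400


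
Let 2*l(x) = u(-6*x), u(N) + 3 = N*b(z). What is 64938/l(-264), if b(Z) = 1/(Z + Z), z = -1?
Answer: -43292/265 ≈ -163.37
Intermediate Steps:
b(Z) = 1/(2*Z)
u(N) = -3 - N/2 (u(N) = -3 + N*((1/2)/(-1)) = -3 + N*((1/2)*(-1)) = -3 + N*(-1/2) = -3 - N/2)
l(x) = -3/2 + 3*x/2 (l(x) = (-3 - (-3)*x)/2 = (-3 + 3*x)/2 = -3/2 + 3*x/2)
64938/l(-264) = 64938/(-3/2 + (3/2)*(-264)) = 64938/(-3/2 - 396) = 64938/(-795/2) = 64938*(-2/795) = -43292/265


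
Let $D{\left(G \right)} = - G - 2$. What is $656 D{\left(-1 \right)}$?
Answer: $-656$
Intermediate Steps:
$D{\left(G \right)} = -2 - G$
$656 D{\left(-1 \right)} = 656 \left(-2 - -1\right) = 656 \left(-2 + 1\right) = 656 \left(-1\right) = -656$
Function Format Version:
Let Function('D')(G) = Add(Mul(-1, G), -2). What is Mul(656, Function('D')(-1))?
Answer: -656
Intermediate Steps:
Function('D')(G) = Add(-2, Mul(-1, G))
Mul(656, Function('D')(-1)) = Mul(656, Add(-2, Mul(-1, -1))) = Mul(656, Add(-2, 1)) = Mul(656, -1) = -656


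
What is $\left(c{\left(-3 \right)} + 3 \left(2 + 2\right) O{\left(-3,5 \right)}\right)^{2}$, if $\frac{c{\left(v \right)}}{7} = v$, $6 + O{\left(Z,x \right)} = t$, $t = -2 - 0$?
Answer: $13689$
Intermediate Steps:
$t = -2$ ($t = -2 + 0 = -2$)
$O{\left(Z,x \right)} = -8$ ($O{\left(Z,x \right)} = -6 - 2 = -8$)
$c{\left(v \right)} = 7 v$
$\left(c{\left(-3 \right)} + 3 \left(2 + 2\right) O{\left(-3,5 \right)}\right)^{2} = \left(7 \left(-3\right) + 3 \left(2 + 2\right) \left(-8\right)\right)^{2} = \left(-21 + 3 \cdot 4 \left(-8\right)\right)^{2} = \left(-21 + 12 \left(-8\right)\right)^{2} = \left(-21 - 96\right)^{2} = \left(-117\right)^{2} = 13689$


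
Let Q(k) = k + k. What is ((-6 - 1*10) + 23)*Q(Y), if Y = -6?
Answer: -84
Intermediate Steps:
Q(k) = 2*k
((-6 - 1*10) + 23)*Q(Y) = ((-6 - 1*10) + 23)*(2*(-6)) = ((-6 - 10) + 23)*(-12) = (-16 + 23)*(-12) = 7*(-12) = -84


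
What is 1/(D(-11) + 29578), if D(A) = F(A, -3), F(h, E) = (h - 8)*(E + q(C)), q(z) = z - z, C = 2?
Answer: 1/29635 ≈ 3.3744e-5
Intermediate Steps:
q(z) = 0
F(h, E) = E*(-8 + h) (F(h, E) = (h - 8)*(E + 0) = (-8 + h)*E = E*(-8 + h))
D(A) = 24 - 3*A (D(A) = -3*(-8 + A) = 24 - 3*A)
1/(D(-11) + 29578) = 1/((24 - 3*(-11)) + 29578) = 1/((24 + 33) + 29578) = 1/(57 + 29578) = 1/29635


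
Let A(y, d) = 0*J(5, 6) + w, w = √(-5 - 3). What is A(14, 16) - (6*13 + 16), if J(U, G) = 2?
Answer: -94 + 2*I*√2 ≈ -94.0 + 2.8284*I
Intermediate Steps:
w = 2*I*√2 (w = √(-8) = 2*I*√2 ≈ 2.8284*I)
A(y, d) = 2*I*√2 (A(y, d) = 0*2 + 2*I*√2 = 0 + 2*I*√2 = 2*I*√2)
A(14, 16) - (6*13 + 16) = 2*I*√2 - (6*13 + 16) = 2*I*√2 - (78 + 16) = 2*I*√2 - 1*94 = 2*I*√2 - 94 = -94 + 2*I*√2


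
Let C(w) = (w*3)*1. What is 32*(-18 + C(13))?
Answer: 672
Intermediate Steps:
C(w) = 3*w (C(w) = (3*w)*1 = 3*w)
32*(-18 + C(13)) = 32*(-18 + 3*13) = 32*(-18 + 39) = 32*21 = 672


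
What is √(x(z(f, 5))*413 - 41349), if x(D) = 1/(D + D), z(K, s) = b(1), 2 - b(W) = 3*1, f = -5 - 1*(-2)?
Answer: I*√166222/2 ≈ 203.85*I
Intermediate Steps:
f = -3 (f = -5 + 2 = -3)
b(W) = -1 (b(W) = 2 - 3 = -1)
z(K, s) = -1
x(D) = 1/(2*D)
√(x(z(f, 5))*413 - 41349) = √(((½)/(-1))*413 - 41349) = √(((½)*(-1))*413 - 41349) = √(-½*413 - 41349) = √(-413/2 - 41349) = √(-83111/2) = I*√166222/2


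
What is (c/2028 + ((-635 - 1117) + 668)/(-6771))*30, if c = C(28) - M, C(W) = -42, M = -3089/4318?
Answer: 13809063465/3294055388 ≈ 4.1921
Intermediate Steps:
M = -3089/4318 (M = -3089*1/4318 = -3089/4318 ≈ -0.71538)
c = -178267/4318 (c = -42 - 1*(-3089/4318) = -42 + 3089/4318 = -178267/4318 ≈ -41.285)
(c/2028 + ((-635 - 1117) + 668)/(-6771))*30 = (-178267/4318/2028 + ((-635 - 1117) + 668)/(-6771))*30 = (-178267/4318*1/2028 + (-1752 + 668)*(-1/6771))*30 = (-178267/8756904 - 1084*(-1/6771))*30 = (-178267/8756904 + 1084/6771)*30 = (920604231/6588110776)*30 = 13809063465/3294055388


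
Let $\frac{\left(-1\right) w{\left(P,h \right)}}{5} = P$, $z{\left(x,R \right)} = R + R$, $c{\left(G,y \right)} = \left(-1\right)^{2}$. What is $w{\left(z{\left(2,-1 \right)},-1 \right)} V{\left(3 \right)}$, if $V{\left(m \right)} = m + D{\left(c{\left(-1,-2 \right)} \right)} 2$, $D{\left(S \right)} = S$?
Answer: $50$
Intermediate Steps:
$c{\left(G,y \right)} = 1$
$z{\left(x,R \right)} = 2 R$
$w{\left(P,h \right)} = - 5 P$
$V{\left(m \right)} = 2 + m$ ($V{\left(m \right)} = m + 1 \cdot 2 = m + 2 = 2 + m$)
$w{\left(z{\left(2,-1 \right)},-1 \right)} V{\left(3 \right)} = - 5 \cdot 2 \left(-1\right) \left(2 + 3\right) = \left(-5\right) \left(-2\right) 5 = 10 \cdot 5 = 50$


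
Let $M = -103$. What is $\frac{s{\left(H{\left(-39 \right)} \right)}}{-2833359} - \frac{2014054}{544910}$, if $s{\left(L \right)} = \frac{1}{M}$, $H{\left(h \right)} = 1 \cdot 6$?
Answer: $- \frac{293886708137924}{79512171113535} \approx -3.6961$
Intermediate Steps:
$H{\left(h \right)} = 6$
$s{\left(L \right)} = - \frac{1}{103}$ ($s{\left(L \right)} = \frac{1}{-103} = - \frac{1}{103}$)
$\frac{s{\left(H{\left(-39 \right)} \right)}}{-2833359} - \frac{2014054}{544910} = - \frac{1}{103 \left(-2833359\right)} - \frac{2014054}{544910} = \left(- \frac{1}{103}\right) \left(- \frac{1}{2833359}\right) - \frac{1007027}{272455} = \frac{1}{291835977} - \frac{1007027}{272455} = - \frac{293886708137924}{79512171113535}$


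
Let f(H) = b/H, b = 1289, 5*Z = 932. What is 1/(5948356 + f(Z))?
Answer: 932/5543874237 ≈ 1.6811e-7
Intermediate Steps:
Z = 932/5 (Z = (1/5)*932 = 932/5 ≈ 186.40)
f(H) = 1289/H
1/(5948356 + f(Z)) = 1/(5948356 + 1289/(932/5)) = 1/(5948356 + 1289*(5/932)) = 1/(5948356 + 6445/932) = 1/(5543874237/932) = 932/5543874237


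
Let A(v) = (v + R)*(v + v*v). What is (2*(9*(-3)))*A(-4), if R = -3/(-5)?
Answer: 11016/5 ≈ 2203.2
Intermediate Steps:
R = ⅗ (R = -3*(-⅕) = ⅗ ≈ 0.60000)
A(v) = (⅗ + v)*(v + v²) (A(v) = (v + ⅗)*(v + v*v) = (⅗ + v)*(v + v²))
(2*(9*(-3)))*A(-4) = (2*(9*(-3)))*((⅕)*(-4)*(3 + 5*(-4)² + 8*(-4))) = (2*(-27))*((⅕)*(-4)*(3 + 5*16 - 32)) = -54*(-4)*(3 + 80 - 32)/5 = -54*(-4)*51/5 = -54*(-204/5) = 11016/5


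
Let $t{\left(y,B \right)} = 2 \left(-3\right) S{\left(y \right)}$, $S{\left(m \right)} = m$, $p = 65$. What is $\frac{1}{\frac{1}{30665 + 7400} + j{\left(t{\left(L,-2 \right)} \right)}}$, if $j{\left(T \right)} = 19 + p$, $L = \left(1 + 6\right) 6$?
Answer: $\frac{38065}{3197461} \approx 0.011905$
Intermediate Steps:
$L = 42$ ($L = 7 \cdot 6 = 42$)
$t{\left(y,B \right)} = - 6 y$ ($t{\left(y,B \right)} = 2 \left(-3\right) y = - 6 y$)
$j{\left(T \right)} = 84$ ($j{\left(T \right)} = 19 + 65 = 84$)
$\frac{1}{\frac{1}{30665 + 7400} + j{\left(t{\left(L,-2 \right)} \right)}} = \frac{1}{\frac{1}{30665 + 7400} + 84} = \frac{1}{\frac{1}{38065} + 84} = \frac{1}{\frac{3197461}{38065}} = \frac{38065}{3197461}$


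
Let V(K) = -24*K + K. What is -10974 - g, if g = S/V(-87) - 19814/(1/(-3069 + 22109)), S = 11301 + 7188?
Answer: 251624133699/667 ≈ 3.7725e+8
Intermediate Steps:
V(K) = -23*K
S = 18489
g = -251631453357/667 (g = 18489/((-23*(-87))) - 19814/(1/(-3069 + 22109)) = 18489/2001 - 19814/(1/19040) = 18489*(1/2001) - 19814/1/19040 = 6163/667 - 19814*19040 = 6163/667 - 377258560 = -251631453357/667 ≈ -3.7726e+8)
-10974 - g = -10974 - 1*(-251631453357/667) = -10974 + 251631453357/667 = 251624133699/667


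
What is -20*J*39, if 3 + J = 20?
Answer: -13260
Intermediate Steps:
J = 17 (J = -3 + 20 = 17)
-20*J*39 = -20*17*39 = -340*39 = -13260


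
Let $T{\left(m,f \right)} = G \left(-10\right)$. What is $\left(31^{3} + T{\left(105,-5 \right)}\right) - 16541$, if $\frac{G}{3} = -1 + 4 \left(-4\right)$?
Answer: $13760$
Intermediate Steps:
$G = -51$ ($G = 3 \left(-1 + 4 \left(-4\right)\right) = 3 \left(-1 - 16\right) = 3 \left(-17\right) = -51$)
$T{\left(m,f \right)} = 510$ ($T{\left(m,f \right)} = \left(-51\right) \left(-10\right) = 510$)
$\left(31^{3} + T{\left(105,-5 \right)}\right) - 16541 = \left(31^{3} + 510\right) - 16541 = \left(29791 + 510\right) - 16541 = 30301 - 16541 = 13760$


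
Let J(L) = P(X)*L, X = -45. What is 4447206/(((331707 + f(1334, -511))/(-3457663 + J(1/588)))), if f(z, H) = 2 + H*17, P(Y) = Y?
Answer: -502313372677563/10552052 ≈ -4.7603e+7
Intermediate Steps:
f(z, H) = 2 + 17*H
J(L) = -45*L
4447206/(((331707 + f(1334, -511))/(-3457663 + J(1/588)))) = 4447206/(((331707 + (2 + 17*(-511)))/(-3457663 - 45/588))) = 4447206/(((331707 + (2 - 8687))/(-3457663 - 45*1/588))) = 4447206/(((331707 - 8685)/(-3457663 - 15/196))) = 4447206/((323022/(-677701963/196))) = 4447206/((323022*(-196/677701963))) = 4447206/(-63312312/677701963) = 4447206*(-677701963/63312312) = -502313372677563/10552052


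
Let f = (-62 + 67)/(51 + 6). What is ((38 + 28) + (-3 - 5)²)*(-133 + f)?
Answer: -984880/57 ≈ -17279.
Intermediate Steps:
f = 5/57 ≈ 0.087719
((38 + 28) + (-3 - 5)²)*(-133 + f) = ((38 + 28) + (-3 - 5)²)*(-133 + 5/57) = (66 + (-8)²)*(-7576/57) = (66 + 64)*(-7576/57) = 130*(-7576/57) = -984880/57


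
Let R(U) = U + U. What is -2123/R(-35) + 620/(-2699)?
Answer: 5686577/188930 ≈ 30.099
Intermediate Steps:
R(U) = 2*U
-2123/R(-35) + 620/(-2699) = -2123/(2*(-35)) + 620/(-2699) = -2123/(-70) + 620*(-1/2699) = -2123*(-1/70) - 620/2699 = 2123/70 - 620/2699 = 5686577/188930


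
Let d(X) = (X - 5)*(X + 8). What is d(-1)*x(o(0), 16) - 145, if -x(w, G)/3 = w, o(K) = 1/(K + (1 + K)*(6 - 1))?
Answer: -599/5 ≈ -119.80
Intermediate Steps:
o(K) = 1/(5 + 6*K) (o(K) = 1/(K + (1 + K)*5) = 1/(K + (5 + 5*K)) = 1/(5 + 6*K))
x(w, G) = -3*w
d(X) = (-5 + X)*(8 + X)
d(-1)*x(o(0), 16) - 145 = (-40 + (-1)² + 3*(-1))*(-3/(5 + 6*0)) - 145 = (-40 + 1 - 3)*(-3/(5 + 0)) - 145 = -(-126)/5 - 145 = -42*(-⅗) - 145 = 126/5 - 145 = -599/5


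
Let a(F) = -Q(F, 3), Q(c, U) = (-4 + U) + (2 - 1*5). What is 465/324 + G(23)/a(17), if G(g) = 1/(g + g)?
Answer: 7157/4968 ≈ 1.4406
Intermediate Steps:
Q(c, U) = -7 + U (Q(c, U) = (-4 + U) + (2 - 5) = (-4 + U) - 3 = -7 + U)
a(F) = 4 (a(F) = -(-7 + 3) = -1*(-4) = 4)
G(g) = 1/(2*g)
465/324 + G(23)/a(17) = 465/324 + ((½)/23)/4 = 465*(1/324) + ((½)*(1/23))*(¼) = 155/108 + (1/46)*(¼) = 155/108 + 1/184 = 7157/4968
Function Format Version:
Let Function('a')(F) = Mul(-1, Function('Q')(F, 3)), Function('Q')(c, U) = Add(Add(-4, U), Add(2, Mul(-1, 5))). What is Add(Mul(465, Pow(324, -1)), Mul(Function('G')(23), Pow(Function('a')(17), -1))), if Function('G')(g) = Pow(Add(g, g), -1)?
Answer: Rational(7157, 4968) ≈ 1.4406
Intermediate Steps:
Function('Q')(c, U) = Add(-7, U) (Function('Q')(c, U) = Add(Add(-4, U), Add(2, -5)) = Add(Add(-4, U), -3) = Add(-7, U))
Function('a')(F) = 4 (Function('a')(F) = Mul(-1, Add(-7, 3)) = Mul(-1, -4) = 4)
Function('G')(g) = Mul(Rational(1, 2), Pow(g, -1)) (Function('G')(g) = Pow(Mul(2, g), -1) = Mul(Rational(1, 2), Pow(g, -1)))
Add(Mul(465, Pow(324, -1)), Mul(Function('G')(23), Pow(Function('a')(17), -1))) = Add(Mul(465, Pow(324, -1)), Mul(Mul(Rational(1, 2), Pow(23, -1)), Pow(4, -1))) = Add(Mul(465, Rational(1, 324)), Mul(Mul(Rational(1, 2), Rational(1, 23)), Rational(1, 4))) = Add(Rational(155, 108), Mul(Rational(1, 46), Rational(1, 4))) = Add(Rational(155, 108), Rational(1, 184)) = Rational(7157, 4968)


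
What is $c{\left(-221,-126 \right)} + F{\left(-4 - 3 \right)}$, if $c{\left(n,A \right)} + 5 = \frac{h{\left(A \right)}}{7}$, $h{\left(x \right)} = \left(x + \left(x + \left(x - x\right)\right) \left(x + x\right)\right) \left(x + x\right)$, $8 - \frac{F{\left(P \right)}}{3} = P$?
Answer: $-1138496$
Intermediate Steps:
$F{\left(P \right)} = 24 - 3 P$
$h{\left(x \right)} = 2 x \left(x + 2 x^{2}\right)$ ($h{\left(x \right)} = \left(x + \left(x + 0\right) 2 x\right) 2 x = \left(x + x 2 x\right) 2 x = \left(x + 2 x^{2}\right) 2 x = 2 x \left(x + 2 x^{2}\right)$)
$c{\left(n,A \right)} = -5 + \frac{A^{2} \left(2 + 4 A\right)}{7}$
$c{\left(-221,-126 \right)} + F{\left(-4 - 3 \right)} = \left(-5 + \frac{2 \left(-126\right)^{2} \left(1 + 2 \left(-126\right)\right)}{7}\right) + \left(24 - 3 \left(-4 - 3\right)\right) = \left(-5 + \frac{2}{7} \cdot 15876 \left(1 - 252\right)\right) + \left(24 - 3 \left(-4 - 3\right)\right) = \left(-5 + \frac{2}{7} \cdot 15876 \left(-251\right)\right) + \left(24 - -21\right) = \left(-5 - 1138536\right) + \left(24 + 21\right) = -1138541 + 45 = -1138496$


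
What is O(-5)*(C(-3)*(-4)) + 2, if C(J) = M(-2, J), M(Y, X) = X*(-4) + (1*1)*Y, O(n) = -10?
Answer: 402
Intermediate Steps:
M(Y, X) = Y - 4*X (M(Y, X) = -4*X + 1*Y = -4*X + Y = Y - 4*X)
C(J) = -2 - 4*J
O(-5)*(C(-3)*(-4)) + 2 = -10*(-2 - 4*(-3))*(-4) + 2 = -10*(-2 + 12)*(-4) + 2 = -100*(-4) + 2 = -10*(-40) + 2 = 400 + 2 = 402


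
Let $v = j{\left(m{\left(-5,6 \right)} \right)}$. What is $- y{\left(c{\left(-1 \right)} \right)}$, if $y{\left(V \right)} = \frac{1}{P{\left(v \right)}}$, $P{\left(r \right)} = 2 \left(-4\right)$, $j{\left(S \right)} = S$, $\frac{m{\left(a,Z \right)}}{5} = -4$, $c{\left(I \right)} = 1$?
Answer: $\frac{1}{8} \approx 0.125$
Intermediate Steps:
$m{\left(a,Z \right)} = -20$ ($m{\left(a,Z \right)} = 5 \left(-4\right) = -20$)
$v = -20$
$P{\left(r \right)} = -8$
$y{\left(V \right)} = - \frac{1}{8}$ ($y{\left(V \right)} = \frac{1}{-8} = - \frac{1}{8}$)
$- y{\left(c{\left(-1 \right)} \right)} = \left(-1\right) \left(- \frac{1}{8}\right) = \frac{1}{8}$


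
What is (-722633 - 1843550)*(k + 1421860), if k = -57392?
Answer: -3501474585644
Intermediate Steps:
(-722633 - 1843550)*(k + 1421860) = (-722633 - 1843550)*(-57392 + 1421860) = -2566183*1364468 = -3501474585644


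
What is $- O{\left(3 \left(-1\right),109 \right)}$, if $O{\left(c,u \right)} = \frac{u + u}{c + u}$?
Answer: $- \frac{109}{53} \approx -2.0566$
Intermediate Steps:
$O{\left(c,u \right)} = \frac{2 u}{c + u}$
$- O{\left(3 \left(-1\right),109 \right)} = - \frac{2 \cdot 109}{3 \left(-1\right) + 109} = - \frac{2 \cdot 109}{-3 + 109} = - \frac{2 \cdot 109}{106} = \left(-1\right) \frac{109}{53} = - \frac{109}{53}$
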